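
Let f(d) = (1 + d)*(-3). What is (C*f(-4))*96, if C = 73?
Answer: 63072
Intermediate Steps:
f(d) = -3 - 3*d
(C*f(-4))*96 = (73*(-3 - 3*(-4)))*96 = (73*(-3 + 12))*96 = (73*9)*96 = 657*96 = 63072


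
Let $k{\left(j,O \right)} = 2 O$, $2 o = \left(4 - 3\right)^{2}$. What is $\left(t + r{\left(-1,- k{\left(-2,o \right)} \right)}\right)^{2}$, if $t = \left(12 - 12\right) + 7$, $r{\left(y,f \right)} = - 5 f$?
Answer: $144$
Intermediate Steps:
$o = \frac{1}{2}$ ($o = \frac{\left(4 - 3\right)^{2}}{2} = \frac{1^{2}}{2} = \frac{1}{2} \cdot 1 = \frac{1}{2} \approx 0.5$)
$t = 7$ ($t = 0 + 7 = 7$)
$\left(t + r{\left(-1,- k{\left(-2,o \right)} \right)}\right)^{2} = \left(7 - 5 \left(- \frac{2}{2}\right)\right)^{2} = \left(7 - 5 \left(\left(-1\right) 1\right)\right)^{2} = \left(7 - -5\right)^{2} = \left(7 + 5\right)^{2} = 12^{2} = 144$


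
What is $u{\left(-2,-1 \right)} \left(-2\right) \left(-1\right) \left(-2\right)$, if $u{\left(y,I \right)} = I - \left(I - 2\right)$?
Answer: $-8$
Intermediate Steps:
$u{\left(y,I \right)} = 2$ ($u{\left(y,I \right)} = I - \left(I - 2\right) = I - \left(-2 + I\right) = 2$)
$u{\left(-2,-1 \right)} \left(-2\right) \left(-1\right) \left(-2\right) = 2 \left(-2\right) \left(-1\right) \left(-2\right) = 2 \cdot 2 \left(-2\right) = 2 \left(-4\right) = -8$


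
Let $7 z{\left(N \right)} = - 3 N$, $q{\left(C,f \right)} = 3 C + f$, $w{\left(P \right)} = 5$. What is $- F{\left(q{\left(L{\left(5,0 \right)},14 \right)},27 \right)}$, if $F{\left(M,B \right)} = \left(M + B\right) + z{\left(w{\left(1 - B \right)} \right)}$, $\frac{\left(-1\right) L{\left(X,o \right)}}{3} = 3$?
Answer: $- \frac{83}{7} \approx -11.857$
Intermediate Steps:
$L{\left(X,o \right)} = -9$ ($L{\left(X,o \right)} = \left(-3\right) 3 = -9$)
$q{\left(C,f \right)} = f + 3 C$
$z{\left(N \right)} = - \frac{3 N}{7}$ ($z{\left(N \right)} = \frac{\left(-3\right) N}{7} = - \frac{3 N}{7}$)
$F{\left(M,B \right)} = - \frac{15}{7} + B + M$ ($F{\left(M,B \right)} = \left(M + B\right) - \frac{15}{7} = \left(B + M\right) - \frac{15}{7} = - \frac{15}{7} + B + M$)
$- F{\left(q{\left(L{\left(5,0 \right)},14 \right)},27 \right)} = - (- \frac{15}{7} + 27 + \left(14 + 3 \left(-9\right)\right)) = - (- \frac{15}{7} + 27 + \left(14 - 27\right)) = - (- \frac{15}{7} + 27 - 13) = \left(-1\right) \frac{83}{7} = - \frac{83}{7}$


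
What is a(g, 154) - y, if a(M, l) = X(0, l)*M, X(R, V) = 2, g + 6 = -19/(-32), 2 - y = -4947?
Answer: -79357/16 ≈ -4959.8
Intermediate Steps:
y = 4949 (y = 2 - 1*(-4947) = 2 + 4947 = 4949)
g = -173/32 (g = -6 - 19/(-32) = -6 - 19*(-1/32) = -6 + 19/32 = -173/32 ≈ -5.4063)
a(M, l) = 2*M
a(g, 154) - y = 2*(-173/32) - 1*4949 = -173/16 - 4949 = -79357/16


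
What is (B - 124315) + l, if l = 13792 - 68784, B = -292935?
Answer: -472242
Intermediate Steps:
l = -54992
(B - 124315) + l = (-292935 - 124315) - 54992 = -417250 - 54992 = -472242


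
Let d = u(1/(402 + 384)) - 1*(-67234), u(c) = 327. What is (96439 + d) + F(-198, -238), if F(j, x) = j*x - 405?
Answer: 210719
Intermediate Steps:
d = 67561 (d = 327 - 1*(-67234) = 327 + 67234 = 67561)
F(j, x) = -405 + j*x
(96439 + d) + F(-198, -238) = (96439 + 67561) + (-405 - 198*(-238)) = 164000 + (-405 + 47124) = 164000 + 46719 = 210719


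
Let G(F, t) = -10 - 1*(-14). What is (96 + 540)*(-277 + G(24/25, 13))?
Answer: -173628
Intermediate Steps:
G(F, t) = 4 (G(F, t) = -10 + 14 = 4)
(96 + 540)*(-277 + G(24/25, 13)) = (96 + 540)*(-277 + 4) = 636*(-273) = -173628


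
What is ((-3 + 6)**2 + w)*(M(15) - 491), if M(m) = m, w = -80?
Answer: 33796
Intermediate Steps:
((-3 + 6)**2 + w)*(M(15) - 491) = ((-3 + 6)**2 - 80)*(15 - 491) = (3**2 - 80)*(-476) = (9 - 80)*(-476) = -71*(-476) = 33796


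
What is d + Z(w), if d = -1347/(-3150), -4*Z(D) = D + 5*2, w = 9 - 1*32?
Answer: 7723/2100 ≈ 3.6776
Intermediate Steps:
w = -23 (w = 9 - 32 = -23)
Z(D) = -5/2 - D/4 (Z(D) = -(D + 5*2)/4 = -(D + 10)/4 = -(10 + D)/4 = -5/2 - D/4)
d = 449/1050 (d = -1347*(-1/3150) = 449/1050 ≈ 0.42762)
d + Z(w) = 449/1050 + (-5/2 - ¼*(-23)) = 449/1050 + (-5/2 + 23/4) = 449/1050 + 13/4 = 7723/2100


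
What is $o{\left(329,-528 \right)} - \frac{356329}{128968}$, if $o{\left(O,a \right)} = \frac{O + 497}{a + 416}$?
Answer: $- \frac{326867}{32242} \approx -10.138$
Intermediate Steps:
$o{\left(O,a \right)} = \frac{497 + O}{416 + a}$
$o{\left(329,-528 \right)} - \frac{356329}{128968} = \frac{497 + 329}{416 - 528} - \frac{356329}{128968} = \frac{1}{-112} \cdot 826 - 356329 \cdot \frac{1}{128968} = \left(- \frac{1}{112}\right) 826 - \frac{356329}{128968} = - \frac{59}{8} - \frac{356329}{128968} = - \frac{326867}{32242}$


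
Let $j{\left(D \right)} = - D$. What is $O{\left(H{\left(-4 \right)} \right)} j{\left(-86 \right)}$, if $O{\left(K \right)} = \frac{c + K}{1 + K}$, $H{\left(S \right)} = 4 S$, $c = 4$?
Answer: $\frac{344}{5} \approx 68.8$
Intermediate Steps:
$O{\left(K \right)} = \frac{4 + K}{1 + K}$
$O{\left(H{\left(-4 \right)} \right)} j{\left(-86 \right)} = \frac{4 + 4 \left(-4\right)}{1 + 4 \left(-4\right)} \left(\left(-1\right) \left(-86\right)\right) = \frac{4 - 16}{1 - 16} \cdot 86 = \frac{1}{-15} \left(-12\right) 86 = \left(- \frac{1}{15}\right) \left(-12\right) 86 = \frac{4}{5} \cdot 86 = \frac{344}{5}$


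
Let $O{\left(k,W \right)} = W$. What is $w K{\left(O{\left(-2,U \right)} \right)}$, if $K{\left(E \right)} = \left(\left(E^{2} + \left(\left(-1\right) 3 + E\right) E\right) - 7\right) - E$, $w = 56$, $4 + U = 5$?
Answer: $-504$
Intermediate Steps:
$U = 1$ ($U = -4 + 5 = 1$)
$K{\left(E \right)} = -7 + E^{2} - E + E \left(-3 + E\right)$ ($K{\left(E \right)} = \left(\left(E^{2} + \left(-3 + E\right) E\right) - 7\right) - E = \left(\left(E^{2} + E \left(-3 + E\right)\right) - 7\right) - E = \left(-7 + E^{2} + E \left(-3 + E\right)\right) - E = -7 + E^{2} - E + E \left(-3 + E\right)$)
$w K{\left(O{\left(-2,U \right)} \right)} = 56 \left(-7 - 4 + 2 \cdot 1^{2}\right) = 56 \left(-7 - 4 + 2 \cdot 1\right) = 56 \left(-7 - 4 + 2\right) = 56 \left(-9\right) = -504$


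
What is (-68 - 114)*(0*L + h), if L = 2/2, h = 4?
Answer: -728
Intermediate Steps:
L = 1 (L = 2*(½) = 1)
(-68 - 114)*(0*L + h) = (-68 - 114)*(0*1 + 4) = -182*(0 + 4) = -182*4 = -728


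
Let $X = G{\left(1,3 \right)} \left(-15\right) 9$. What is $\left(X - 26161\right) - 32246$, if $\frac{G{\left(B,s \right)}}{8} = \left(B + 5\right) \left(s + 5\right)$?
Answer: $-110247$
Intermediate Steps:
$G{\left(B,s \right)} = 8 \left(5 + B\right) \left(5 + s\right)$ ($G{\left(B,s \right)} = 8 \left(B + 5\right) \left(s + 5\right) = 8 \left(5 + B\right) \left(5 + s\right)$)
$X = -51840$ ($X = \left(200 + 40 \cdot 1 + 40 \cdot 3 + 8 \cdot 1 \cdot 3\right) \left(-15\right) 9 = \left(200 + 40 + 120 + 24\right) \left(-15\right) 9 = 384 \left(-15\right) 9 = \left(-5760\right) 9 = -51840$)
$\left(X - 26161\right) - 32246 = \left(-51840 - 26161\right) - 32246 = -78001 - 32246 = -110247$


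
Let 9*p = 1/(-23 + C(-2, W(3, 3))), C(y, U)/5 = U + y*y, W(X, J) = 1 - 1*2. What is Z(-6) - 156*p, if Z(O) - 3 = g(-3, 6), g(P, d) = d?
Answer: 67/6 ≈ 11.167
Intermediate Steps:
Z(O) = 9 (Z(O) = 3 + 6 = 9)
W(X, J) = -1 (W(X, J) = 1 - 2 = -1)
C(y, U) = 5*U + 5*y**2 (C(y, U) = 5*(U + y*y) = 5*(U + y**2) = 5*U + 5*y**2)
p = -1/72 (p = 1/(9*(-23 + (5*(-1) + 5*(-2)**2))) = 1/(9*(-23 + (-5 + 5*4))) = 1/(9*(-23 + (-5 + 20))) = 1/(9*(-23 + 15)) = (1/9)/(-8) = (1/9)*(-1/8) = -1/72 ≈ -0.013889)
Z(-6) - 156*p = 9 - 156*(-1/72) = 9 + 13/6 = 67/6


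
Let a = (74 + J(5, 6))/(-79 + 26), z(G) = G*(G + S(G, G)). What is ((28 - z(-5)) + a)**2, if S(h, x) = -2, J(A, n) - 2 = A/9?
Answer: 5776/81 ≈ 71.309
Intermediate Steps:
J(A, n) = 2 + A/9
z(G) = G*(-2 + G) (z(G) = G*(G - 2) = G*(-2 + G))
a = -13/9 (a = (74 + (2 + (1/9)*5))/(-79 + 26) = (74 + (2 + 5/9))/(-53) = (74 + 23/9)*(-1/53) = (689/9)*(-1/53) = -13/9 ≈ -1.4444)
((28 - z(-5)) + a)**2 = ((28 - (-5)*(-2 - 5)) - 13/9)**2 = ((28 - (-5)*(-7)) - 13/9)**2 = ((28 - 1*35) - 13/9)**2 = ((28 - 35) - 13/9)**2 = (-7 - 13/9)**2 = (-76/9)**2 = 5776/81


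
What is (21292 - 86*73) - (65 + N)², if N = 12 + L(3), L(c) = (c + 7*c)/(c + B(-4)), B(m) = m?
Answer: 12205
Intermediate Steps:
L(c) = 8*c/(-4 + c) (L(c) = (c + 7*c)/(c - 4) = (8*c)/(-4 + c) = 8*c/(-4 + c))
N = -12 (N = 12 + 8*3/(-4 + 3) = 12 + 8*3/(-1) = 12 + 8*3*(-1) = 12 - 24 = -12)
(21292 - 86*73) - (65 + N)² = (21292 - 86*73) - (65 - 12)² = (21292 - 6278) - 1*53² = 15014 - 1*2809 = 15014 - 2809 = 12205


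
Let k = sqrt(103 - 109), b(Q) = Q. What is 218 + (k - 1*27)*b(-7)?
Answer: 407 - 7*I*sqrt(6) ≈ 407.0 - 17.146*I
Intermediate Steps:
k = I*sqrt(6) (k = sqrt(-6) = I*sqrt(6) ≈ 2.4495*I)
218 + (k - 1*27)*b(-7) = 218 + (I*sqrt(6) - 1*27)*(-7) = 218 + (I*sqrt(6) - 27)*(-7) = 218 + (-27 + I*sqrt(6))*(-7) = 218 + (189 - 7*I*sqrt(6)) = 407 - 7*I*sqrt(6)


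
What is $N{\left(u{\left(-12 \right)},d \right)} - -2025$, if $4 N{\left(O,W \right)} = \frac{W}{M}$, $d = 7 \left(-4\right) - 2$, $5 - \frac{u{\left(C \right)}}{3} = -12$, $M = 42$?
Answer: $\frac{56695}{28} \approx 2024.8$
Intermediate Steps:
$u{\left(C \right)} = 51$ ($u{\left(C \right)} = 15 - -36 = 15 + 36 = 51$)
$d = -30$ ($d = -28 - 2 = -30$)
$N{\left(O,W \right)} = \frac{W}{168}$ ($N{\left(O,W \right)} = \frac{W \frac{1}{42}}{4} = \frac{\frac{1}{42} W}{4} = \frac{W}{168}$)
$N{\left(u{\left(-12 \right)},d \right)} - -2025 = \frac{1}{168} \left(-30\right) - -2025 = - \frac{5}{28} + 2025 = \frac{56695}{28}$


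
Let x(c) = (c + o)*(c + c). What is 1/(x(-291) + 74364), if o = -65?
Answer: 1/281556 ≈ 3.5517e-6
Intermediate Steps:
x(c) = 2*c*(-65 + c) (x(c) = (c - 65)*(c + c) = (-65 + c)*(2*c) = 2*c*(-65 + c))
1/(x(-291) + 74364) = 1/(2*(-291)*(-65 - 291) + 74364) = 1/(2*(-291)*(-356) + 74364) = 1/(207192 + 74364) = 1/281556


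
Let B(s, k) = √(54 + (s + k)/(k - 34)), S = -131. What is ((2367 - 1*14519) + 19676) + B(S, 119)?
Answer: 7524 + √389130/85 ≈ 7531.3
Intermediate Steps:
B(s, k) = √(54 + (k + s)/(-34 + k))
((2367 - 1*14519) + 19676) + B(S, 119) = ((2367 - 1*14519) + 19676) + √((-1836 - 131 + 55*119)/(-34 + 119)) = ((2367 - 14519) + 19676) + √((-1836 - 131 + 6545)/85) = (-12152 + 19676) + √((1/85)*4578) = 7524 + √(4578/85) = 7524 + √389130/85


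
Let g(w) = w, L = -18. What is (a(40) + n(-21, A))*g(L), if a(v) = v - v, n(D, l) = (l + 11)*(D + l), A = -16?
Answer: -3330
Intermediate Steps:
n(D, l) = (11 + l)*(D + l)
a(v) = 0
(a(40) + n(-21, A))*g(L) = (0 + ((-16)² + 11*(-21) + 11*(-16) - 21*(-16)))*(-18) = (0 + (256 - 231 - 176 + 336))*(-18) = (0 + 185)*(-18) = 185*(-18) = -3330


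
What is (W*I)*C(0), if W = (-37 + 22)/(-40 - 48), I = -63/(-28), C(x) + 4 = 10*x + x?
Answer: -135/88 ≈ -1.5341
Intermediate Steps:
C(x) = -4 + 11*x (C(x) = -4 + (10*x + x) = -4 + 11*x)
I = 9/4 (I = -63*(-1/28) = 9/4 ≈ 2.2500)
W = 15/88 (W = -15/(-88) = -15*(-1/88) = 15/88 ≈ 0.17045)
(W*I)*C(0) = ((15/88)*(9/4))*(-4 + 11*0) = 135*(-4 + 0)/352 = (135/352)*(-4) = -135/88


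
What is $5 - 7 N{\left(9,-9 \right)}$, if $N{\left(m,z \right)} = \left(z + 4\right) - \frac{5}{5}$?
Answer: $47$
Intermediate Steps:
$N{\left(m,z \right)} = 3 + z$ ($N{\left(m,z \right)} = \left(4 + z\right) - 5 \cdot \frac{1}{5} = \left(4 + z\right) - 1 = 3 + z$)
$5 - 7 N{\left(9,-9 \right)} = 5 - 7 \left(3 - 9\right) = 5 - -42 = 5 + 42 = 47$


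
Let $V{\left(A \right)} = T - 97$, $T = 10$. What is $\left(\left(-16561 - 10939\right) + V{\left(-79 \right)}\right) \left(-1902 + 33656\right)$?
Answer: $-875997598$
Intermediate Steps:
$V{\left(A \right)} = -87$ ($V{\left(A \right)} = 10 - 97 = -87$)
$\left(\left(-16561 - 10939\right) + V{\left(-79 \right)}\right) \left(-1902 + 33656\right) = \left(\left(-16561 - 10939\right) - 87\right) \left(-1902 + 33656\right) = \left(\left(-16561 - 10939\right) - 87\right) 31754 = \left(-27500 - 87\right) 31754 = \left(-27587\right) 31754 = -875997598$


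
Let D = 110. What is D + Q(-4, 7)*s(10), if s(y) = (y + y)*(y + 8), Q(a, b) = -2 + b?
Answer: 1910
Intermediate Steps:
s(y) = 2*y*(8 + y) (s(y) = (2*y)*(8 + y) = 2*y*(8 + y))
D + Q(-4, 7)*s(10) = 110 + (-2 + 7)*(2*10*(8 + 10)) = 110 + 5*(2*10*18) = 110 + 5*360 = 110 + 1800 = 1910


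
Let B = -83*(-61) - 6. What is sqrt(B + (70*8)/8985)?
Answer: sqrt(16330311177)/1797 ≈ 71.113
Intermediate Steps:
B = 5057 (B = 5063 - 6 = 5057)
sqrt(B + (70*8)/8985) = sqrt(5057 + (70*8)/8985) = sqrt(5057 + 560*(1/8985)) = sqrt(5057 + 112/1797) = sqrt(9087541/1797) = sqrt(16330311177)/1797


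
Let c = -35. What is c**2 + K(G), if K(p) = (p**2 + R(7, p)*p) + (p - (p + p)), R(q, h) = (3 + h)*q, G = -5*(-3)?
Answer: 3325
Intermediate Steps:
G = 15
R(q, h) = q*(3 + h)
K(p) = p**2 - p + p*(21 + 7*p) (K(p) = (p**2 + (7*(3 + p))*p) + (p - (p + p)) = (p**2 + (21 + 7*p)*p) + (p - 2*p) = (p**2 + p*(21 + 7*p)) + (p - 2*p) = (p**2 + p*(21 + 7*p)) - p = p**2 - p + p*(21 + 7*p))
c**2 + K(G) = (-35)**2 + 4*15*(5 + 2*15) = 1225 + 4*15*(5 + 30) = 1225 + 4*15*35 = 1225 + 2100 = 3325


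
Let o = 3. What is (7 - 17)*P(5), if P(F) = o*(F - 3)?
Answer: -60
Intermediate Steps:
P(F) = -9 + 3*F (P(F) = 3*(F - 3) = 3*(-3 + F) = -9 + 3*F)
(7 - 17)*P(5) = (7 - 17)*(-9 + 3*5) = -10*(-9 + 15) = -10*6 = -60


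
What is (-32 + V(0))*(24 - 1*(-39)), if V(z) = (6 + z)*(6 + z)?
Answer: 252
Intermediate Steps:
V(z) = (6 + z)²
(-32 + V(0))*(24 - 1*(-39)) = (-32 + (6 + 0)²)*(24 - 1*(-39)) = (-32 + 6²)*(24 + 39) = (-32 + 36)*63 = 4*63 = 252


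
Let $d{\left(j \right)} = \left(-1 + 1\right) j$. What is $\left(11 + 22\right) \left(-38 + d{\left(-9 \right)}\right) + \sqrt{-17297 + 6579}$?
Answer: $-1254 + i \sqrt{10718} \approx -1254.0 + 103.53 i$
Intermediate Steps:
$d{\left(j \right)} = 0$ ($d{\left(j \right)} = 0 j = 0$)
$\left(11 + 22\right) \left(-38 + d{\left(-9 \right)}\right) + \sqrt{-17297 + 6579} = \left(11 + 22\right) \left(-38 + 0\right) + \sqrt{-17297 + 6579} = 33 \left(-38\right) + \sqrt{-10718} = -1254 + i \sqrt{10718}$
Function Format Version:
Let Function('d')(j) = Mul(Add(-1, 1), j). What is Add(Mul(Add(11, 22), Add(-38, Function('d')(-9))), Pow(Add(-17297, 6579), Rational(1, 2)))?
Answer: Add(-1254, Mul(I, Pow(10718, Rational(1, 2)))) ≈ Add(-1254.0, Mul(103.53, I))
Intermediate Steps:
Function('d')(j) = 0 (Function('d')(j) = Mul(0, j) = 0)
Add(Mul(Add(11, 22), Add(-38, Function('d')(-9))), Pow(Add(-17297, 6579), Rational(1, 2))) = Add(Mul(Add(11, 22), Add(-38, 0)), Pow(Add(-17297, 6579), Rational(1, 2))) = Add(Mul(33, -38), Pow(-10718, Rational(1, 2))) = Add(-1254, Mul(I, Pow(10718, Rational(1, 2))))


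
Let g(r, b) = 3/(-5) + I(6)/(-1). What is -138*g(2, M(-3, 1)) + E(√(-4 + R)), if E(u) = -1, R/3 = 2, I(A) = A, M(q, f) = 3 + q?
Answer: 4549/5 ≈ 909.80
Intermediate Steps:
g(r, b) = -33/5 (g(r, b) = 3/(-5) + 6/(-1) = 3*(-⅕) + 6*(-1) = -⅗ - 6 = -33/5)
R = 6 (R = 3*2 = 6)
-138*g(2, M(-3, 1)) + E(√(-4 + R)) = -138*(-33/5) - 1 = 4554/5 - 1 = 4549/5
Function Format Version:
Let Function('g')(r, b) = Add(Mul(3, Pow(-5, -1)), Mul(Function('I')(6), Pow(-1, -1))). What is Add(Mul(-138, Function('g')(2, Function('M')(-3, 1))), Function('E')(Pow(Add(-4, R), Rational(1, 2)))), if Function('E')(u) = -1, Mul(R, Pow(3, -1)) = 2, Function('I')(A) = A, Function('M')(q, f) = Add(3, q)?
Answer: Rational(4549, 5) ≈ 909.80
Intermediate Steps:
Function('g')(r, b) = Rational(-33, 5) (Function('g')(r, b) = Add(Mul(3, Pow(-5, -1)), Mul(6, Pow(-1, -1))) = Add(Mul(3, Rational(-1, 5)), Mul(6, -1)) = Add(Rational(-3, 5), -6) = Rational(-33, 5))
R = 6 (R = Mul(3, 2) = 6)
Add(Mul(-138, Function('g')(2, Function('M')(-3, 1))), Function('E')(Pow(Add(-4, R), Rational(1, 2)))) = Add(Mul(-138, Rational(-33, 5)), -1) = Add(Rational(4554, 5), -1) = Rational(4549, 5)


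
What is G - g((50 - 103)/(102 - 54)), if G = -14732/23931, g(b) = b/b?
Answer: -38663/23931 ≈ -1.6156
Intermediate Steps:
g(b) = 1
G = -14732/23931 (G = -14732*1/23931 = -14732/23931 ≈ -0.61560)
G - g((50 - 103)/(102 - 54)) = -14732/23931 - 1*1 = -14732/23931 - 1 = -38663/23931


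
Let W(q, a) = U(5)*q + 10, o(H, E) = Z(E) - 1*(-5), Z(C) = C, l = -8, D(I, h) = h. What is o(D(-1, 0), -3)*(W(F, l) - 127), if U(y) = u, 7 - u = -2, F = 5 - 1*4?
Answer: -216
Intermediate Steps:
F = 1 (F = 5 - 4 = 1)
u = 9 (u = 7 - 1*(-2) = 7 + 2 = 9)
U(y) = 9
o(H, E) = 5 + E (o(H, E) = E - 1*(-5) = E + 5 = 5 + E)
W(q, a) = 10 + 9*q (W(q, a) = 9*q + 10 = 10 + 9*q)
o(D(-1, 0), -3)*(W(F, l) - 127) = (5 - 3)*((10 + 9*1) - 127) = 2*((10 + 9) - 127) = 2*(19 - 127) = 2*(-108) = -216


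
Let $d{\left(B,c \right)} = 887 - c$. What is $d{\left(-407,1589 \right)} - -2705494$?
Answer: $2704792$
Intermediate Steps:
$d{\left(-407,1589 \right)} - -2705494 = \left(887 - 1589\right) - -2705494 = \left(887 - 1589\right) + 2705494 = -702 + 2705494 = 2704792$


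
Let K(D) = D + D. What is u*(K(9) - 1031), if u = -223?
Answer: 225899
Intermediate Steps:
K(D) = 2*D
u*(K(9) - 1031) = -223*(2*9 - 1031) = -223*(18 - 1031) = -223*(-1013) = 225899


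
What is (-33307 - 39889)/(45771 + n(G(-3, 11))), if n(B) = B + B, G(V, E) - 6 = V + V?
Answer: -73196/45771 ≈ -1.5992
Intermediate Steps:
G(V, E) = 6 + 2*V (G(V, E) = 6 + (V + V) = 6 + 2*V)
n(B) = 2*B
(-33307 - 39889)/(45771 + n(G(-3, 11))) = (-33307 - 39889)/(45771 + 2*(6 + 2*(-3))) = -73196/(45771 + 2*(6 - 6)) = -73196/(45771 + 2*0) = -73196/(45771 + 0) = -73196/45771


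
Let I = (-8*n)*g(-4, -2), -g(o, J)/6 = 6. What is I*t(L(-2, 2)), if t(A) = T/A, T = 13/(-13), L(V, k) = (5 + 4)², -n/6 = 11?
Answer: 704/3 ≈ 234.67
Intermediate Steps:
n = -66 (n = -6*11 = -66)
g(o, J) = -36 (g(o, J) = -6*6 = -36)
L(V, k) = 81 (L(V, k) = 9² = 81)
T = -1 (T = 13*(-1/13) = -1)
I = -19008 (I = -8*(-66)*(-36) = 528*(-36) = -19008)
t(A) = -1/A
I*t(L(-2, 2)) = -(-19008)/81 = -19008*(-1/81) = 704/3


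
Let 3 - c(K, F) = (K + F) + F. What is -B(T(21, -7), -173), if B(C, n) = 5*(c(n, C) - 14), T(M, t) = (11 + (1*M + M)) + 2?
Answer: -260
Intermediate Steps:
c(K, F) = 3 - K - 2*F (c(K, F) = 3 - ((K + F) + F) = 3 - ((F + K) + F) = 3 - (K + 2*F) = 3 + (-K - 2*F) = 3 - K - 2*F)
T(M, t) = 13 + 2*M (T(M, t) = (11 + (M + M)) + 2 = (11 + 2*M) + 2 = 13 + 2*M)
B(C, n) = -55 - 10*C - 5*n (B(C, n) = 5*((3 - n - 2*C) - 14) = 5*(-11 - n - 2*C) = -55 - 10*C - 5*n)
-B(T(21, -7), -173) = -(-55 - 10*(13 + 2*21) - 5*(-173)) = -(-55 - 10*(13 + 42) + 865) = -(-55 - 10*55 + 865) = -(-55 - 550 + 865) = -1*260 = -260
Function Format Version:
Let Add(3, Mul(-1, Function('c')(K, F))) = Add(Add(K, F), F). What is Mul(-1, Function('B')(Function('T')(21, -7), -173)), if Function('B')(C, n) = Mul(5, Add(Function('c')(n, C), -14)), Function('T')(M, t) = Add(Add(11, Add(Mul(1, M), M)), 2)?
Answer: -260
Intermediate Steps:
Function('c')(K, F) = Add(3, Mul(-1, K), Mul(-2, F)) (Function('c')(K, F) = Add(3, Mul(-1, Add(Add(K, F), F))) = Add(3, Mul(-1, Add(Add(F, K), F))) = Add(3, Mul(-1, Add(K, Mul(2, F)))) = Add(3, Add(Mul(-1, K), Mul(-2, F))) = Add(3, Mul(-1, K), Mul(-2, F)))
Function('T')(M, t) = Add(13, Mul(2, M)) (Function('T')(M, t) = Add(Add(11, Add(M, M)), 2) = Add(Add(11, Mul(2, M)), 2) = Add(13, Mul(2, M)))
Function('B')(C, n) = Add(-55, Mul(-10, C), Mul(-5, n)) (Function('B')(C, n) = Mul(5, Add(Add(3, Mul(-1, n), Mul(-2, C)), -14)) = Mul(5, Add(-11, Mul(-1, n), Mul(-2, C))) = Add(-55, Mul(-10, C), Mul(-5, n)))
Mul(-1, Function('B')(Function('T')(21, -7), -173)) = Mul(-1, Add(-55, Mul(-10, Add(13, Mul(2, 21))), Mul(-5, -173))) = Mul(-1, Add(-55, Mul(-10, Add(13, 42)), 865)) = Mul(-1, Add(-55, Mul(-10, 55), 865)) = Mul(-1, Add(-55, -550, 865)) = Mul(-1, 260) = -260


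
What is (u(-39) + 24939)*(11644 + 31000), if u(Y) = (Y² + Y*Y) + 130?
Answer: 1198765484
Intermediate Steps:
u(Y) = 130 + 2*Y² (u(Y) = (Y² + Y²) + 130 = 2*Y² + 130 = 130 + 2*Y²)
(u(-39) + 24939)*(11644 + 31000) = ((130 + 2*(-39)²) + 24939)*(11644 + 31000) = ((130 + 2*1521) + 24939)*42644 = ((130 + 3042) + 24939)*42644 = (3172 + 24939)*42644 = 28111*42644 = 1198765484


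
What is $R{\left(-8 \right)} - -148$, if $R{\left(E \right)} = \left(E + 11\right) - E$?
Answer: $159$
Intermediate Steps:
$R{\left(E \right)} = 11$ ($R{\left(E \right)} = \left(11 + E\right) - E = 11$)
$R{\left(-8 \right)} - -148 = 11 - -148 = 11 + 148 = 159$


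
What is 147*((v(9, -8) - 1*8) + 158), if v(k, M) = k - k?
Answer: 22050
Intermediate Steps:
v(k, M) = 0
147*((v(9, -8) - 1*8) + 158) = 147*((0 - 1*8) + 158) = 147*((0 - 8) + 158) = 147*(-8 + 158) = 147*150 = 22050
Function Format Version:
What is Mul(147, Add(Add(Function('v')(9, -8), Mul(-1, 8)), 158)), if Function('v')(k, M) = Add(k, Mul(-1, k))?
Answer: 22050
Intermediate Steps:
Function('v')(k, M) = 0
Mul(147, Add(Add(Function('v')(9, -8), Mul(-1, 8)), 158)) = Mul(147, Add(Add(0, Mul(-1, 8)), 158)) = Mul(147, Add(Add(0, -8), 158)) = Mul(147, Add(-8, 158)) = Mul(147, 150) = 22050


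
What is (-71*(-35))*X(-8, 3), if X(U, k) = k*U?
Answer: -59640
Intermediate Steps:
X(U, k) = U*k
(-71*(-35))*X(-8, 3) = (-71*(-35))*(-8*3) = 2485*(-24) = -59640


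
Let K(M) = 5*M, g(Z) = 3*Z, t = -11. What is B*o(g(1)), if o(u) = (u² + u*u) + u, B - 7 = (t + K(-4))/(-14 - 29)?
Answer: 6972/43 ≈ 162.14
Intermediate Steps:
B = 332/43 (B = 7 + (-11 + 5*(-4))/(-14 - 29) = 7 + (-11 - 20)/(-43) = 7 - 31*(-1/43) = 7 + 31/43 = 332/43 ≈ 7.7209)
o(u) = u + 2*u² (o(u) = (u² + u²) + u = 2*u² + u = u + 2*u²)
B*o(g(1)) = 332*((3*1)*(1 + 2*(3*1)))/43 = 332*(3*(1 + 2*3))/43 = 332*(3*(1 + 6))/43 = 332*(3*7)/43 = (332/43)*21 = 6972/43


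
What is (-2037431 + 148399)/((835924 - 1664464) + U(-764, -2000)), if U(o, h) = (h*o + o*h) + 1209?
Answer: -1889032/2228669 ≈ -0.84761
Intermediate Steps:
U(o, h) = 1209 + 2*h*o (U(o, h) = (h*o + h*o) + 1209 = 2*h*o + 1209 = 1209 + 2*h*o)
(-2037431 + 148399)/((835924 - 1664464) + U(-764, -2000)) = (-2037431 + 148399)/((835924 - 1664464) + (1209 + 2*(-2000)*(-764))) = -1889032/(-828540 + (1209 + 3056000)) = -1889032/(-828540 + 3057209) = -1889032/2228669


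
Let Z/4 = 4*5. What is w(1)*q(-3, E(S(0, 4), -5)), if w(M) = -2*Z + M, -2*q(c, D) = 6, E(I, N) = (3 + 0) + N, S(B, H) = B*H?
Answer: 477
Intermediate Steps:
E(I, N) = 3 + N
q(c, D) = -3 (q(c, D) = -1/2*6 = -3)
Z = 80 (Z = 4*(4*5) = 4*20 = 80)
w(M) = -160 + M (w(M) = -2*80 + M = -160 + M)
w(1)*q(-3, E(S(0, 4), -5)) = (-160 + 1)*(-3) = -159*(-3) = 477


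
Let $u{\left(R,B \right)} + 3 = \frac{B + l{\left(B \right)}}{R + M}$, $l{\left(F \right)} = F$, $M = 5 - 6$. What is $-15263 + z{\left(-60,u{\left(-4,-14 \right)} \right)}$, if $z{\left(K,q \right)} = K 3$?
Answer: $-15443$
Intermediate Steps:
$M = -1$
$u{\left(R,B \right)} = -3 + \frac{2 B}{-1 + R}$ ($u{\left(R,B \right)} = -3 + \frac{B + B}{R - 1} = -3 + \frac{2 B}{-1 + R}$)
$z{\left(K,q \right)} = 3 K$
$-15263 + z{\left(-60,u{\left(-4,-14 \right)} \right)} = -15263 + 3 \left(-60\right) = -15263 - 180 = -15443$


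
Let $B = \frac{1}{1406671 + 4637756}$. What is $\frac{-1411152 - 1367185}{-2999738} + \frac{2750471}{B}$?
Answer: $\frac{49870707769805897683}{2999738} \approx 1.6625 \cdot 10^{13}$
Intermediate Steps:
$B = \frac{1}{6044427} \approx 1.6544 \cdot 10^{-7}$
$\frac{-1411152 - 1367185}{-2999738} + \frac{2750471}{B} = \frac{-1411152 - 1367185}{-2999738} + 2750471 \frac{1}{\frac{1}{6044427}} = \left(-2778337\right) \left(- \frac{1}{2999738}\right) + 2750471 \cdot 6044427 = \frac{2778337}{2999738} + 16625021175117 = \frac{49870707769805897683}{2999738}$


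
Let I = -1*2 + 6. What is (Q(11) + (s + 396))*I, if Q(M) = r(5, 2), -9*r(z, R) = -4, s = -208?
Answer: 6784/9 ≈ 753.78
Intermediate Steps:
r(z, R) = 4/9 (r(z, R) = -1/9*(-4) = 4/9)
Q(M) = 4/9
I = 4 (I = -2 + 6 = 4)
(Q(11) + (s + 396))*I = (4/9 + (-208 + 396))*4 = (4/9 + 188)*4 = (1696/9)*4 = 6784/9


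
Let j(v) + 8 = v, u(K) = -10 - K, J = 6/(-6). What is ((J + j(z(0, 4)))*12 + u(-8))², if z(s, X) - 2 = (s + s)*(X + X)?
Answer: 7396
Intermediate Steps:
J = -1 (J = 6*(-⅙) = -1)
z(s, X) = 2 + 4*X*s (z(s, X) = 2 + (s + s)*(X + X) = 2 + (2*s)*(2*X) = 2 + 4*X*s)
j(v) = -8 + v
((J + j(z(0, 4)))*12 + u(-8))² = ((-1 + (-8 + (2 + 4*4*0)))*12 + (-10 - 1*(-8)))² = ((-1 + (-8 + (2 + 0)))*12 + (-10 + 8))² = ((-1 + (-8 + 2))*12 - 2)² = ((-1 - 6)*12 - 2)² = (-7*12 - 2)² = (-84 - 2)² = (-86)² = 7396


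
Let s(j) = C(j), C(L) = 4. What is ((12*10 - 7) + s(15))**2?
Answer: 13689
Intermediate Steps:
s(j) = 4
((12*10 - 7) + s(15))**2 = ((12*10 - 7) + 4)**2 = ((120 - 7) + 4)**2 = (113 + 4)**2 = 117**2 = 13689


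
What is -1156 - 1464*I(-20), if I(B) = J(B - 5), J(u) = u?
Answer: 35444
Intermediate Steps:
I(B) = -5 + B (I(B) = B - 5 = -5 + B)
-1156 - 1464*I(-20) = -1156 - 1464*(-5 - 20) = -1156 - 1464*(-25) = -1156 + 36600 = 35444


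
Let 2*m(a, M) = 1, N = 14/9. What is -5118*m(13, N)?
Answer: -2559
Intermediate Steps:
N = 14/9 (N = 14*(1/9) = 14/9 ≈ 1.5556)
m(a, M) = 1/2 (m(a, M) = (1/2)*1 = 1/2)
-5118*m(13, N) = -5118*1/2 = -2559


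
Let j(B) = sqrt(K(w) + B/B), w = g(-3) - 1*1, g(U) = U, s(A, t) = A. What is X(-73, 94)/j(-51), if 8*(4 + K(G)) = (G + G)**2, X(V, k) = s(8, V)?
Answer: 8*sqrt(5)/5 ≈ 3.5777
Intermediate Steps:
X(V, k) = 8
w = -4 (w = -3 - 1*1 = -3 - 1 = -4)
K(G) = -4 + G**2/2 (K(G) = -4 + (G + G)**2/8 = -4 + (2*G)**2/8 = -4 + (4*G**2)/8 = -4 + G**2/2)
j(B) = sqrt(5) (j(B) = sqrt((-4 + (1/2)*(-4)**2) + B/B) = sqrt((-4 + (1/2)*16) + 1) = sqrt((-4 + 8) + 1) = sqrt(4 + 1) = sqrt(5))
X(-73, 94)/j(-51) = 8/(sqrt(5)) = 8*(sqrt(5)/5) = 8*sqrt(5)/5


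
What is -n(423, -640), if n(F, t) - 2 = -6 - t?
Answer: -636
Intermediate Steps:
n(F, t) = -4 - t (n(F, t) = 2 + (-6 - t) = -4 - t)
-n(423, -640) = -(-4 - 1*(-640)) = -(-4 + 640) = -1*636 = -636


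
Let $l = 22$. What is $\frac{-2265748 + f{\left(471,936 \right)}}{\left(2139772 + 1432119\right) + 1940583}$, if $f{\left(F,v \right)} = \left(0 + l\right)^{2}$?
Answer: $- \frac{1132632}{2756237} \approx -0.41093$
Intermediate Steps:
$f{\left(F,v \right)} = 484$ ($f{\left(F,v \right)} = \left(0 + 22\right)^{2} = 22^{2} = 484$)
$\frac{-2265748 + f{\left(471,936 \right)}}{\left(2139772 + 1432119\right) + 1940583} = \frac{-2265748 + 484}{\left(2139772 + 1432119\right) + 1940583} = - \frac{2265264}{3571891 + 1940583} = - \frac{2265264}{5512474} = \left(-2265264\right) \frac{1}{5512474} = - \frac{1132632}{2756237}$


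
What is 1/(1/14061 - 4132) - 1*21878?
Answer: -1271112929839/58100051 ≈ -21878.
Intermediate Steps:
1/(1/14061 - 4132) - 1*21878 = 1/(1/14061 - 4132) - 21878 = 1/(-58100051/14061) - 21878 = -14061/58100051 - 21878 = -1271112929839/58100051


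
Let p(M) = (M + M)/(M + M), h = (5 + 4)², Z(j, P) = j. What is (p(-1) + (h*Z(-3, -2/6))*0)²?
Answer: 1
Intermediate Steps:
h = 81 (h = 9² = 81)
p(M) = 1 (p(M) = (2*M)/((2*M)) = (2*M)*(1/(2*M)) = 1)
(p(-1) + (h*Z(-3, -2/6))*0)² = (1 + (81*(-3))*0)² = (1 - 243*0)² = (1 + 0)² = 1² = 1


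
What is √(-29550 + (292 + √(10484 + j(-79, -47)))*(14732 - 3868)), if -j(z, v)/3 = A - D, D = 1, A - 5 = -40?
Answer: √(3142738 + 43456*√662) ≈ 2064.2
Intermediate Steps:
A = -35 (A = 5 - 40 = -35)
j(z, v) = 108 (j(z, v) = -3*(-35 - 1*1) = -3*(-35 - 1) = -3*(-36) = 108)
√(-29550 + (292 + √(10484 + j(-79, -47)))*(14732 - 3868)) = √(-29550 + (292 + √(10484 + 108))*(14732 - 3868)) = √(-29550 + (292 + √10592)*10864) = √(-29550 + (292 + 4*√662)*10864) = √(-29550 + (3172288 + 43456*√662)) = √(3142738 + 43456*√662)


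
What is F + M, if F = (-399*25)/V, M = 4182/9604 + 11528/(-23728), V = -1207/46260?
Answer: 1643053809321592/4297744381 ≈ 3.8231e+5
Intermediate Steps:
V = -1207/46260 (V = -1207*1/46260 = -1207/46260 ≈ -0.026092)
M = -179444/3560683 (M = 4182*(1/9604) + 11528*(-1/23728) = 2091/4802 - 1441/2966 = -179444/3560683 ≈ -0.050396)
F = 461443500/1207 (F = (-399*25)/(-1207/46260) = -9975*(-46260/1207) = 461443500/1207 ≈ 3.8231e+5)
F + M = 461443500/1207 - 179444/3560683 = 1643053809321592/4297744381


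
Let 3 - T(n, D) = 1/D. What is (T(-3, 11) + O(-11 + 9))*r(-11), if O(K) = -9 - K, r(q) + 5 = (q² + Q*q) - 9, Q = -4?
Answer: -6795/11 ≈ -617.73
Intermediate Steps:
T(n, D) = 3 - 1/D
r(q) = -14 + q² - 4*q (r(q) = -5 + ((q² - 4*q) - 9) = -5 + (-9 + q² - 4*q) = -14 + q² - 4*q)
(T(-3, 11) + O(-11 + 9))*r(-11) = ((3 - 1/11) + (-9 - (-11 + 9)))*(-14 + (-11)² - 4*(-11)) = ((3 - 1*1/11) + (-9 - 1*(-2)))*(-14 + 121 + 44) = ((3 - 1/11) + (-9 + 2))*151 = (32/11 - 7)*151 = -45/11*151 = -6795/11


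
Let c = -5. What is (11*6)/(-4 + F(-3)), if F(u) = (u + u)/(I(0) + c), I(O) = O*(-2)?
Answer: -165/7 ≈ -23.571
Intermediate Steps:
I(O) = -2*O
F(u) = -2*u/5 (F(u) = (u + u)/(-2*0 - 5) = (2*u)/(0 - 5) = (2*u)/(-5) = (2*u)*(-1/5) = -2*u/5)
(11*6)/(-4 + F(-3)) = (11*6)/(-4 - 2/5*(-3)) = 66/(-4 + 6/5) = 66/(-14/5) = 66*(-5/14) = -165/7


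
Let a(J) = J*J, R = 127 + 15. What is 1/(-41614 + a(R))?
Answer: -1/21450 ≈ -4.6620e-5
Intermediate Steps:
R = 142
a(J) = J²
1/(-41614 + a(R)) = 1/(-41614 + 142²) = 1/(-41614 + 20164) = 1/(-21450) = -1/21450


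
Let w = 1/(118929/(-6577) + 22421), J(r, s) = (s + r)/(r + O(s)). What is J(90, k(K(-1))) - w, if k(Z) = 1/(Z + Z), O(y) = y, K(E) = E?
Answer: 147337411/147343988 ≈ 0.99996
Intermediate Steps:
k(Z) = 1/(2*Z)
J(r, s) = 1 (J(r, s) = (s + r)/(r + s) = (r + s)/(r + s) = 1)
w = 6577/147343988 (w = 1/(118929*(-1/6577) + 22421) = 1/(-118929/6577 + 22421) = 1/(147343988/6577) = 6577/147343988 ≈ 4.4637e-5)
J(90, k(K(-1))) - w = 1 - 1*6577/147343988 = 1 - 6577/147343988 = 147337411/147343988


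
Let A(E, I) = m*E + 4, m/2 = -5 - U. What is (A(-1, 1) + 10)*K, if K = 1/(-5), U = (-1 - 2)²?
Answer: -42/5 ≈ -8.4000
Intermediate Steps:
U = 9 (U = (-3)² = 9)
m = -28 (m = 2*(-5 - 1*9) = 2*(-5 - 9) = 2*(-14) = -28)
K = -⅕ ≈ -0.20000
A(E, I) = 4 - 28*E (A(E, I) = -28*E + 4 = 4 - 28*E)
(A(-1, 1) + 10)*K = ((4 - 28*(-1)) + 10)*(-⅕) = ((4 + 28) + 10)*(-⅕) = (32 + 10)*(-⅕) = 42*(-⅕) = -42/5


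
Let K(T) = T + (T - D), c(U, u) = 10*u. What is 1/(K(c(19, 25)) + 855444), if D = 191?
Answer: 1/855753 ≈ 1.1686e-6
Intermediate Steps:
K(T) = -191 + 2*T (K(T) = T + (T - 1*191) = T + (T - 191) = T + (-191 + T) = -191 + 2*T)
1/(K(c(19, 25)) + 855444) = 1/((-191 + 2*(10*25)) + 855444) = 1/((-191 + 2*250) + 855444) = 1/((-191 + 500) + 855444) = 1/(309 + 855444) = 1/855753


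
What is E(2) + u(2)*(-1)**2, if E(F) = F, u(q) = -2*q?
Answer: -2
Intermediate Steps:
E(2) + u(2)*(-1)**2 = 2 - 2*2*(-1)**2 = 2 - 4*1 = 2 - 4 = -2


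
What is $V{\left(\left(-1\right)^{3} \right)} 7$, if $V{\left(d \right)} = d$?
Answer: $-7$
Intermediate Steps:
$V{\left(\left(-1\right)^{3} \right)} 7 = \left(-1\right)^{3} \cdot 7 = \left(-1\right) 7 = -7$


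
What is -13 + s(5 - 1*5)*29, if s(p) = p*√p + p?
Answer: -13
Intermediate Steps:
s(p) = p + p^(3/2) (s(p) = p^(3/2) + p = p + p^(3/2))
-13 + s(5 - 1*5)*29 = -13 + ((5 - 1*5) + (5 - 1*5)^(3/2))*29 = -13 + ((5 - 5) + (5 - 5)^(3/2))*29 = -13 + (0 + 0^(3/2))*29 = -13 + (0 + 0)*29 = -13 + 0*29 = -13 + 0 = -13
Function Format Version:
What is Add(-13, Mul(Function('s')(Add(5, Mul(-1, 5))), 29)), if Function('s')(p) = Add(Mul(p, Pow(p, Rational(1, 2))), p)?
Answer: -13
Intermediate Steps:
Function('s')(p) = Add(p, Pow(p, Rational(3, 2))) (Function('s')(p) = Add(Pow(p, Rational(3, 2)), p) = Add(p, Pow(p, Rational(3, 2))))
Add(-13, Mul(Function('s')(Add(5, Mul(-1, 5))), 29)) = Add(-13, Mul(Add(Add(5, Mul(-1, 5)), Pow(Add(5, Mul(-1, 5)), Rational(3, 2))), 29)) = Add(-13, Mul(Add(Add(5, -5), Pow(Add(5, -5), Rational(3, 2))), 29)) = Add(-13, Mul(Add(0, Pow(0, Rational(3, 2))), 29)) = Add(-13, Mul(Add(0, 0), 29)) = Add(-13, Mul(0, 29)) = Add(-13, 0) = -13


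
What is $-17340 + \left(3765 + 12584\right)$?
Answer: $-991$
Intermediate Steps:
$-17340 + \left(3765 + 12584\right) = -17340 + 16349 = -991$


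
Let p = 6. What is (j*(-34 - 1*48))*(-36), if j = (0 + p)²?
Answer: 106272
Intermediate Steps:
j = 36 (j = (0 + 6)² = 6² = 36)
(j*(-34 - 1*48))*(-36) = (36*(-34 - 1*48))*(-36) = (36*(-34 - 48))*(-36) = (36*(-82))*(-36) = -2952*(-36) = 106272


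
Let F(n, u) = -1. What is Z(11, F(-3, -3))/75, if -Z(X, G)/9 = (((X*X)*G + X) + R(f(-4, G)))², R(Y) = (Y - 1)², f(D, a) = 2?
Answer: -35643/25 ≈ -1425.7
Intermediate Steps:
R(Y) = (-1 + Y)²
Z(X, G) = -9*(1 + X + G*X²)² (Z(X, G) = -9*(((X*X)*G + X) + (-1 + 2)²)² = -9*((X²*G + X) + 1²)² = -9*((G*X² + X) + 1)² = -9*((X + G*X²) + 1)² = -9*(1 + X + G*X²)²)
Z(11, F(-3, -3))/75 = -9*(1 + 11 - 1*11²)²/75 = -9*(1 + 11 - 1*121)²*(1/75) = -9*(1 + 11 - 121)²*(1/75) = -9*(-109)²*(1/75) = -9*11881*(1/75) = -106929*1/75 = -35643/25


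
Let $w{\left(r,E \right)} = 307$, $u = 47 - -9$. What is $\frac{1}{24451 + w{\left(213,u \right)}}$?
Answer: $\frac{1}{24758} \approx 4.0391 \cdot 10^{-5}$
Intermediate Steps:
$u = 56$ ($u = 47 + 9 = 56$)
$\frac{1}{24451 + w{\left(213,u \right)}} = \frac{1}{24451 + 307} = \frac{1}{24758}$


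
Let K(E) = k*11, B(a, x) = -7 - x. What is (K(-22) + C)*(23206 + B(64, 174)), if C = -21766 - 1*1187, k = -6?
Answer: -530012475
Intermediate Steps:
K(E) = -66 (K(E) = -6*11 = -66)
C = -22953 (C = -21766 - 1187 = -22953)
(K(-22) + C)*(23206 + B(64, 174)) = (-66 - 22953)*(23206 + (-7 - 1*174)) = -23019*(23206 + (-7 - 174)) = -23019*(23206 - 181) = -23019*23025 = -530012475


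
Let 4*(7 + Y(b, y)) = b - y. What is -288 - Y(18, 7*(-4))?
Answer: -585/2 ≈ -292.50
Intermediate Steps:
Y(b, y) = -7 - y/4 + b/4 (Y(b, y) = -7 + (b - y)/4 = -7 + (-y/4 + b/4) = -7 - y/4 + b/4)
-288 - Y(18, 7*(-4)) = -288 - (-7 - 7*(-4)/4 + (¼)*18) = -288 - (-7 - ¼*(-28) + 9/2) = -288 - (-7 + 7 + 9/2) = -288 - 1*9/2 = -288 - 9/2 = -585/2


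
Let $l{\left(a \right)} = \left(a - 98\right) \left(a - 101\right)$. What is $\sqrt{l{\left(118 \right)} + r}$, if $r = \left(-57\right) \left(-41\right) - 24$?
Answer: $\sqrt{2653} \approx 51.507$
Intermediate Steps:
$l{\left(a \right)} = \left(-101 + a\right) \left(-98 + a\right)$ ($l{\left(a \right)} = \left(-98 + a\right) \left(-101 + a\right) = \left(-101 + a\right) \left(-98 + a\right)$)
$r = 2313$ ($r = 2337 - 24 = 2313$)
$\sqrt{l{\left(118 \right)} + r} = \sqrt{\left(9898 + 118^{2} - 23482\right) + 2313} = \sqrt{\left(9898 + 13924 - 23482\right) + 2313} = \sqrt{340 + 2313} = \sqrt{2653}$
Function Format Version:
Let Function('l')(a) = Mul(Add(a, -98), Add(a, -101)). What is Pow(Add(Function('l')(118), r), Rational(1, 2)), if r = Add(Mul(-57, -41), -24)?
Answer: Pow(2653, Rational(1, 2)) ≈ 51.507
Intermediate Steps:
Function('l')(a) = Mul(Add(-101, a), Add(-98, a)) (Function('l')(a) = Mul(Add(-98, a), Add(-101, a)) = Mul(Add(-101, a), Add(-98, a)))
r = 2313 (r = Add(2337, -24) = 2313)
Pow(Add(Function('l')(118), r), Rational(1, 2)) = Pow(Add(Add(9898, Pow(118, 2), Mul(-199, 118)), 2313), Rational(1, 2)) = Pow(Add(Add(9898, 13924, -23482), 2313), Rational(1, 2)) = Pow(Add(340, 2313), Rational(1, 2)) = Pow(2653, Rational(1, 2))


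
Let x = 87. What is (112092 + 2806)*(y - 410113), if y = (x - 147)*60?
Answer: -47534796274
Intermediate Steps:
y = -3600 (y = (87 - 147)*60 = -60*60 = -3600)
(112092 + 2806)*(y - 410113) = (112092 + 2806)*(-3600 - 410113) = 114898*(-413713) = -47534796274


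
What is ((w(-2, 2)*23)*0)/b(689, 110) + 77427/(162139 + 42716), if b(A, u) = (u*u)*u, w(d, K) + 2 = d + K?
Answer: 3687/9755 ≈ 0.37796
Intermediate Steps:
w(d, K) = -2 + K + d (w(d, K) = -2 + (d + K) = -2 + (K + d) = -2 + K + d)
b(A, u) = u³ (b(A, u) = u²*u = u³)
((w(-2, 2)*23)*0)/b(689, 110) + 77427/(162139 + 42716) = (((-2 + 2 - 2)*23)*0)/(110³) + 77427/(162139 + 42716) = (-2*23*0)/1331000 + 77427/204855 = -46*0*(1/1331000) + 77427*(1/204855) = 0*(1/1331000) + 3687/9755 = 0 + 3687/9755 = 3687/9755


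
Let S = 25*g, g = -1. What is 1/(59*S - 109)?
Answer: -1/1584 ≈ -0.00063131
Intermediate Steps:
S = -25 (S = 25*(-1) = -25)
1/(59*S - 109) = 1/(59*(-25) - 109) = 1/(-1475 - 109) = 1/(-1584) = -1/1584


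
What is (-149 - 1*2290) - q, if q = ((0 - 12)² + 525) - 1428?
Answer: -1680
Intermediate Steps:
q = -759 (q = ((-12)² + 525) - 1428 = (144 + 525) - 1428 = 669 - 1428 = -759)
(-149 - 1*2290) - q = (-149 - 1*2290) - 1*(-759) = (-149 - 2290) + 759 = -2439 + 759 = -1680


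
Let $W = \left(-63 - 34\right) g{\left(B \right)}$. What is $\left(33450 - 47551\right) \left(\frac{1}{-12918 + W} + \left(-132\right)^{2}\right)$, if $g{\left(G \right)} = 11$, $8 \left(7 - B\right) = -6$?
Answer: $- \frac{3436056084539}{13985} \approx -2.457 \cdot 10^{8}$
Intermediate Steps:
$B = \frac{31}{4}$ ($B = 7 - - \frac{3}{4} = 7 + \frac{3}{4} = \frac{31}{4} \approx 7.75$)
$W = -1067$ ($W = \left(-63 - 34\right) 11 = \left(-97\right) 11 = -1067$)
$\left(33450 - 47551\right) \left(\frac{1}{-12918 + W} + \left(-132\right)^{2}\right) = \left(33450 - 47551\right) \left(\frac{1}{-12918 - 1067} + \left(-132\right)^{2}\right) = - 14101 \left(\frac{1}{-13985} + 17424\right) = - 14101 \left(- \frac{1}{13985} + 17424\right) = \left(-14101\right) \frac{243674639}{13985} = - \frac{3436056084539}{13985}$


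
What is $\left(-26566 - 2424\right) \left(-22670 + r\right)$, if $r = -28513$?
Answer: $1483795170$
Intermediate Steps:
$\left(-26566 - 2424\right) \left(-22670 + r\right) = \left(-26566 - 2424\right) \left(-22670 - 28513\right) = \left(-28990\right) \left(-51183\right) = 1483795170$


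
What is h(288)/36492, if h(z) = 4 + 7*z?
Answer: 505/9123 ≈ 0.055355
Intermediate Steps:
h(288)/36492 = (4 + 7*288)/36492 = (4 + 2016)*(1/36492) = 2020*(1/36492) = 505/9123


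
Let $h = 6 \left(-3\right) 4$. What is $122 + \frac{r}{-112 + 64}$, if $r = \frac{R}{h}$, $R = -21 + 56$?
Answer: $\frac{421667}{3456} \approx 122.01$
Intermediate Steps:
$h = -72$ ($h = \left(-18\right) 4 = -72$)
$R = 35$
$r = - \frac{35}{72}$ ($r = \frac{35}{-72} = 35 \left(- \frac{1}{72}\right) = - \frac{35}{72} \approx -0.48611$)
$122 + \frac{r}{-112 + 64} = 122 + \frac{1}{-112 + 64} \left(- \frac{35}{72}\right) = 122 + \frac{1}{-48} \left(- \frac{35}{72}\right) = 122 - - \frac{35}{3456} = 122 + \frac{35}{3456} = \frac{421667}{3456}$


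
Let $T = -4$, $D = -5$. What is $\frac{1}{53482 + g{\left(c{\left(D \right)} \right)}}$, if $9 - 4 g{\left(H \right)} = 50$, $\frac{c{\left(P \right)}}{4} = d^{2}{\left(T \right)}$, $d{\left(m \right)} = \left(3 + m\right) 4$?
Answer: $\frac{4}{213887} \approx 1.8701 \cdot 10^{-5}$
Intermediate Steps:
$d{\left(m \right)} = 12 + 4 m$
$c{\left(P \right)} = 64$ ($c{\left(P \right)} = 4 \left(12 + 4 \left(-4\right)\right)^{2} = 4 \left(12 - 16\right)^{2} = 4 \left(-4\right)^{2} = 4 \cdot 16 = 64$)
$g{\left(H \right)} = - \frac{41}{4}$ ($g{\left(H \right)} = \frac{9}{4} - \frac{25}{2} = - \frac{41}{4}$)
$\frac{1}{53482 + g{\left(c{\left(D \right)} \right)}} = \frac{1}{53482 - \frac{41}{4}} = \frac{1}{\frac{213887}{4}} = \frac{4}{213887}$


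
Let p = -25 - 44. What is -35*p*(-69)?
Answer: -166635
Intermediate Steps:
p = -69
-35*p*(-69) = -35*(-69)*(-69) = -(-2415)*(-69) = -1*166635 = -166635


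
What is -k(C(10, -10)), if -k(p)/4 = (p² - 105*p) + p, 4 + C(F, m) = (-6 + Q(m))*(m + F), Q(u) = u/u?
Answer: 1728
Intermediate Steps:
Q(u) = 1
C(F, m) = -4 - 5*F - 5*m (C(F, m) = -4 + (-6 + 1)*(m + F) = -4 - 5*(F + m) = -4 + (-5*F - 5*m) = -4 - 5*F - 5*m)
k(p) = -4*p² + 416*p (k(p) = -4*((p² - 105*p) + p) = -4*(p² - 104*p) = -4*p² + 416*p)
-k(C(10, -10)) = -4*(-4 - 5*10 - 5*(-10))*(104 - (-4 - 5*10 - 5*(-10))) = -4*(-4 - 50 + 50)*(104 - (-4 - 50 + 50)) = -4*(-4)*(104 - 1*(-4)) = -4*(-4)*(104 + 4) = -4*(-4)*108 = -1*(-1728) = 1728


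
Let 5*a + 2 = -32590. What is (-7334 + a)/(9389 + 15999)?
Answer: -34631/63470 ≈ -0.54563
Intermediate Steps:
a = -32592/5 (a = -⅖ + (⅕)*(-32590) = -⅖ - 6518 = -32592/5 ≈ -6518.4)
(-7334 + a)/(9389 + 15999) = (-7334 - 32592/5)/(9389 + 15999) = -69262/5/25388 = -69262/5*1/25388 = -34631/63470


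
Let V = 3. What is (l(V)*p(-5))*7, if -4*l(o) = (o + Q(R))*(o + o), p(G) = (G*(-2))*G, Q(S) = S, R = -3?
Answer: 0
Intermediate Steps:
p(G) = -2*G² (p(G) = (-2*G)*G = -2*G²)
l(o) = -o*(-3 + o)/2 (l(o) = -(o - 3)*(o + o)/4 = -(-3 + o)*2*o/4 = -o*(-3 + o)/2)
(l(V)*p(-5))*7 = (((½)*3*(3 - 1*3))*(-2*(-5)²))*7 = (((½)*3*(3 - 3))*(-2*25))*7 = (((½)*3*0)*(-50))*7 = (0*(-50))*7 = 0*7 = 0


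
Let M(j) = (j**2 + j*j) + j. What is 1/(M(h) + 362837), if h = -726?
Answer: 1/1416263 ≈ 7.0608e-7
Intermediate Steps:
M(j) = j + 2*j**2 (M(j) = (j**2 + j**2) + j = 2*j**2 + j = j + 2*j**2)
1/(M(h) + 362837) = 1/(-726*(1 + 2*(-726)) + 362837) = 1/(-726*(1 - 1452) + 362837) = 1/(-726*(-1451) + 362837) = 1/(1053426 + 362837) = 1/1416263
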